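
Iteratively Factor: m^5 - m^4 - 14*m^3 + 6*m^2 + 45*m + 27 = (m - 3)*(m^4 + 2*m^3 - 8*m^2 - 18*m - 9) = (m - 3)^2*(m^3 + 5*m^2 + 7*m + 3) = (m - 3)^2*(m + 1)*(m^2 + 4*m + 3) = (m - 3)^2*(m + 1)*(m + 3)*(m + 1)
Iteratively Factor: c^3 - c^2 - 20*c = (c - 5)*(c^2 + 4*c) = (c - 5)*(c + 4)*(c)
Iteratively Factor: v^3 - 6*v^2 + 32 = (v - 4)*(v^2 - 2*v - 8) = (v - 4)^2*(v + 2)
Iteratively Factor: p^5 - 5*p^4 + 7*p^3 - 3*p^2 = (p)*(p^4 - 5*p^3 + 7*p^2 - 3*p) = p^2*(p^3 - 5*p^2 + 7*p - 3) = p^2*(p - 1)*(p^2 - 4*p + 3) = p^2*(p - 3)*(p - 1)*(p - 1)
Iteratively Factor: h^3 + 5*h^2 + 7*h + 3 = (h + 1)*(h^2 + 4*h + 3) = (h + 1)^2*(h + 3)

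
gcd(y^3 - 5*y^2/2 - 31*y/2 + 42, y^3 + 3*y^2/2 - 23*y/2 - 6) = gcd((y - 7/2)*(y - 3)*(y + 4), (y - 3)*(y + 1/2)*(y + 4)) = y^2 + y - 12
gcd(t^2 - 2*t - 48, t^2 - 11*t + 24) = t - 8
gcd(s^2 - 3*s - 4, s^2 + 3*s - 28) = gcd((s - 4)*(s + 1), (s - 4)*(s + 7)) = s - 4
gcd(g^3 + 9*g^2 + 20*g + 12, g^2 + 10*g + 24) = g + 6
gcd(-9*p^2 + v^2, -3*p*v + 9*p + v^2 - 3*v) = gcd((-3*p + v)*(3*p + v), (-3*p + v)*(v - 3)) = 3*p - v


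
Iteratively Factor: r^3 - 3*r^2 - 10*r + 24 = (r + 3)*(r^2 - 6*r + 8) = (r - 4)*(r + 3)*(r - 2)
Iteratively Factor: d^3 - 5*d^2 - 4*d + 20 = (d + 2)*(d^2 - 7*d + 10) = (d - 2)*(d + 2)*(d - 5)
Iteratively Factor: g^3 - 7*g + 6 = (g - 2)*(g^2 + 2*g - 3) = (g - 2)*(g - 1)*(g + 3)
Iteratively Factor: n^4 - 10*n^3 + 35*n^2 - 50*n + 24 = (n - 4)*(n^3 - 6*n^2 + 11*n - 6) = (n - 4)*(n - 3)*(n^2 - 3*n + 2) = (n - 4)*(n - 3)*(n - 1)*(n - 2)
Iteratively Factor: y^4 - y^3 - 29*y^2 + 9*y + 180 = (y - 5)*(y^3 + 4*y^2 - 9*y - 36) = (y - 5)*(y + 4)*(y^2 - 9) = (y - 5)*(y - 3)*(y + 4)*(y + 3)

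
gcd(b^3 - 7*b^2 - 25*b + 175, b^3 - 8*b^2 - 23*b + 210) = b^2 - 2*b - 35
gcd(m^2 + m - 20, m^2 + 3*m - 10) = m + 5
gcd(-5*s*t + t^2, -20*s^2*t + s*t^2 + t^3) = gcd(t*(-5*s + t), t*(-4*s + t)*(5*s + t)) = t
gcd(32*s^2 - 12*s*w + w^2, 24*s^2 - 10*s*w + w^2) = 4*s - w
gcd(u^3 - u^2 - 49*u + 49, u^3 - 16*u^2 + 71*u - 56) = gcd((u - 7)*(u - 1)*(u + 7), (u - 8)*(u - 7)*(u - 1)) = u^2 - 8*u + 7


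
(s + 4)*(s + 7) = s^2 + 11*s + 28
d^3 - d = d*(d - 1)*(d + 1)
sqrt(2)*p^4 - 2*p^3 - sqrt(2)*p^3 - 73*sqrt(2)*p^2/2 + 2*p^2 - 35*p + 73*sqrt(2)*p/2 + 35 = (p - 1)*(p - 5*sqrt(2))*(p + 7*sqrt(2)/2)*(sqrt(2)*p + 1)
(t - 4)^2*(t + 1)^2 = t^4 - 6*t^3 + t^2 + 24*t + 16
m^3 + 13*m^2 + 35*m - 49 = (m - 1)*(m + 7)^2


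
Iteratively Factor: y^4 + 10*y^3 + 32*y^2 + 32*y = (y + 4)*(y^3 + 6*y^2 + 8*y) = y*(y + 4)*(y^2 + 6*y + 8) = y*(y + 4)^2*(y + 2)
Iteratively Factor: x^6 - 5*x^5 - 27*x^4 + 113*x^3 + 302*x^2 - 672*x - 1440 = (x + 3)*(x^5 - 8*x^4 - 3*x^3 + 122*x^2 - 64*x - 480) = (x - 4)*(x + 3)*(x^4 - 4*x^3 - 19*x^2 + 46*x + 120) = (x - 4)*(x + 2)*(x + 3)*(x^3 - 6*x^2 - 7*x + 60) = (x - 4)*(x + 2)*(x + 3)^2*(x^2 - 9*x + 20) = (x - 5)*(x - 4)*(x + 2)*(x + 3)^2*(x - 4)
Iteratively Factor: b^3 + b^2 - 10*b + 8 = (b + 4)*(b^2 - 3*b + 2) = (b - 1)*(b + 4)*(b - 2)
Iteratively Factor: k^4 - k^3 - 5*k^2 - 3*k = (k + 1)*(k^3 - 2*k^2 - 3*k) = (k + 1)^2*(k^2 - 3*k) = k*(k + 1)^2*(k - 3)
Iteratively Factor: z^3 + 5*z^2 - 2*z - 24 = (z + 3)*(z^2 + 2*z - 8) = (z + 3)*(z + 4)*(z - 2)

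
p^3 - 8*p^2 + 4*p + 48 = (p - 6)*(p - 4)*(p + 2)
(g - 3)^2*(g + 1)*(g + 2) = g^4 - 3*g^3 - 7*g^2 + 15*g + 18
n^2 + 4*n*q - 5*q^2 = (n - q)*(n + 5*q)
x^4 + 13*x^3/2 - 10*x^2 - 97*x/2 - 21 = (x - 3)*(x + 1/2)*(x + 2)*(x + 7)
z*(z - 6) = z^2 - 6*z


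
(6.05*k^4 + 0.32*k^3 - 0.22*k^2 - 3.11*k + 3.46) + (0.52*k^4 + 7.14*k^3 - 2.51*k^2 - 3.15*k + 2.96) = 6.57*k^4 + 7.46*k^3 - 2.73*k^2 - 6.26*k + 6.42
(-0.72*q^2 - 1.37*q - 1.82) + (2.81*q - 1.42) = -0.72*q^2 + 1.44*q - 3.24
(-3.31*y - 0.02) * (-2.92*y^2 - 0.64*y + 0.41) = 9.6652*y^3 + 2.1768*y^2 - 1.3443*y - 0.0082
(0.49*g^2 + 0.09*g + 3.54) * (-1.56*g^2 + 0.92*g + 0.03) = -0.7644*g^4 + 0.3104*g^3 - 5.4249*g^2 + 3.2595*g + 0.1062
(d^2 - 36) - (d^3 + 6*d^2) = -d^3 - 5*d^2 - 36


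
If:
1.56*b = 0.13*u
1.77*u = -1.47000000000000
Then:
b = -0.07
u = -0.83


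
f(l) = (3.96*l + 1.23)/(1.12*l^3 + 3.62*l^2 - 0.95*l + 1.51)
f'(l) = (3.96*l + 1.23)*(-3.36*l^2 - 7.24*l + 0.95)/(1.12*l^3 + 3.62*l^2 - 0.95*l + 1.51)^2 + 3.96/(1.12*l^3 + 3.62*l^2 - 0.95*l + 1.51) = (-8.8704*l^3 - 18.468*l^2 - 8.9052*l + 7.1481)/(1.2544*l^6 + 8.1088*l^5 + 10.9764*l^4 - 3.4956*l^3 + 11.8349*l^2 - 2.869*l + 2.2801)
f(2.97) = 0.22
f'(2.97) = -0.12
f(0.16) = 1.28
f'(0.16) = 2.46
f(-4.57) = 0.66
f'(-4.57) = 0.79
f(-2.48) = -0.95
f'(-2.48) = 0.62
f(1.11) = 0.87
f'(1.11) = -0.91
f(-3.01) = -1.61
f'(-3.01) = 2.47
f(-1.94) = -0.73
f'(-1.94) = 0.25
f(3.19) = 0.19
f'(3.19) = -0.10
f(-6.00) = 0.22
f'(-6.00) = 0.12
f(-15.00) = 0.02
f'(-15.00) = 0.00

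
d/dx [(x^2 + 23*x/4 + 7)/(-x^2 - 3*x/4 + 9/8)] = 10*(32*x^2 + 104*x + 75)/(64*x^4 + 96*x^3 - 108*x^2 - 108*x + 81)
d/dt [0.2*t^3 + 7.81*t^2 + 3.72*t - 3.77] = 0.6*t^2 + 15.62*t + 3.72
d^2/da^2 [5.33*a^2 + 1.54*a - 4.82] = 10.6600000000000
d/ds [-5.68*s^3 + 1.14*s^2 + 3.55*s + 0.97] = -17.04*s^2 + 2.28*s + 3.55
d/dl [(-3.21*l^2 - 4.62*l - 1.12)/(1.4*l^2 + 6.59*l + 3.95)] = (-14.6859*l^2 - 22.223*l - 10.8682)/(1.96*l^4 + 18.452*l^3 + 54.4881*l^2 + 52.061*l + 15.6025)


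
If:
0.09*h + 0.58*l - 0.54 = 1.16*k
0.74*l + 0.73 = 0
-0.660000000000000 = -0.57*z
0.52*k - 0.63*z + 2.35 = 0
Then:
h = -27.81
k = -3.12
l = -0.99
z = 1.16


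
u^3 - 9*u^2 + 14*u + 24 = (u - 6)*(u - 4)*(u + 1)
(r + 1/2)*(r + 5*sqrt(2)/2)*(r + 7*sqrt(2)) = r^3 + r^2/2 + 19*sqrt(2)*r^2/2 + 19*sqrt(2)*r/4 + 35*r + 35/2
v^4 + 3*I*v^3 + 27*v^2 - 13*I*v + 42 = (v - 3*I)*(v - 2*I)*(v + I)*(v + 7*I)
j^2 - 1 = (j - 1)*(j + 1)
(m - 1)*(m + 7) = m^2 + 6*m - 7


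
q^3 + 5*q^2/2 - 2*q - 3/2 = (q - 1)*(q + 1/2)*(q + 3)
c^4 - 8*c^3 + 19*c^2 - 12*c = c*(c - 4)*(c - 3)*(c - 1)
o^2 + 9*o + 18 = (o + 3)*(o + 6)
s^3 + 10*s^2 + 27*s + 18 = (s + 1)*(s + 3)*(s + 6)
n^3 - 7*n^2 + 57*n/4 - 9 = (n - 4)*(n - 3/2)^2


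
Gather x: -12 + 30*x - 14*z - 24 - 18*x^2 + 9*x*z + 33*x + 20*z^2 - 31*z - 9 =-18*x^2 + x*(9*z + 63) + 20*z^2 - 45*z - 45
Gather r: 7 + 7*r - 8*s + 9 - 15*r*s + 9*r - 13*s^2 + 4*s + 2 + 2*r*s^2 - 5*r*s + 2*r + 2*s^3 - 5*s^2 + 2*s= r*(2*s^2 - 20*s + 18) + 2*s^3 - 18*s^2 - 2*s + 18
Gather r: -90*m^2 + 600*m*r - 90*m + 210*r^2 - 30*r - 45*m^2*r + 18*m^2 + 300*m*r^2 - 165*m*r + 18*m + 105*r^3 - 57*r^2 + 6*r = -72*m^2 - 72*m + 105*r^3 + r^2*(300*m + 153) + r*(-45*m^2 + 435*m - 24)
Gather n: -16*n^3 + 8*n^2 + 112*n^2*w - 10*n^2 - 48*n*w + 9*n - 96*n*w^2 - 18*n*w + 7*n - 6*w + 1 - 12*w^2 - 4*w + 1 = -16*n^3 + n^2*(112*w - 2) + n*(-96*w^2 - 66*w + 16) - 12*w^2 - 10*w + 2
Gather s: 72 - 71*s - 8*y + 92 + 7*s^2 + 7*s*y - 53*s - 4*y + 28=7*s^2 + s*(7*y - 124) - 12*y + 192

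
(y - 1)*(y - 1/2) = y^2 - 3*y/2 + 1/2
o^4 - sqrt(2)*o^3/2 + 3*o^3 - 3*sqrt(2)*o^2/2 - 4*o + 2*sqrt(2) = (o - 1)*(o + 2)^2*(o - sqrt(2)/2)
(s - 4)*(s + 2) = s^2 - 2*s - 8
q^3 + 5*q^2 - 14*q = q*(q - 2)*(q + 7)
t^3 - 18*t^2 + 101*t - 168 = (t - 8)*(t - 7)*(t - 3)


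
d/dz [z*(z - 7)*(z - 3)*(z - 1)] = 4*z^3 - 33*z^2 + 62*z - 21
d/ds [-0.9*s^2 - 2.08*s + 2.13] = -1.8*s - 2.08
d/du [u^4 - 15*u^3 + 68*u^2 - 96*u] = 4*u^3 - 45*u^2 + 136*u - 96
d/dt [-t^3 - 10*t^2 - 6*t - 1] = -3*t^2 - 20*t - 6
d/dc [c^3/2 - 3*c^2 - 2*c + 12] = 3*c^2/2 - 6*c - 2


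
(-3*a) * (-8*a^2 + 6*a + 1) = 24*a^3 - 18*a^2 - 3*a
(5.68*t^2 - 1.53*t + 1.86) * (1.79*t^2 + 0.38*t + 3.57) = 10.1672*t^4 - 0.5803*t^3 + 23.0256*t^2 - 4.7553*t + 6.6402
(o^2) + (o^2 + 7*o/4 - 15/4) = 2*o^2 + 7*o/4 - 15/4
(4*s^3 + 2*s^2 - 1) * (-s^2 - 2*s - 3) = -4*s^5 - 10*s^4 - 16*s^3 - 5*s^2 + 2*s + 3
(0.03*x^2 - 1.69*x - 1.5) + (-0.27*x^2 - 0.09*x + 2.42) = -0.24*x^2 - 1.78*x + 0.92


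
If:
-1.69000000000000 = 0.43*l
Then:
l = -3.93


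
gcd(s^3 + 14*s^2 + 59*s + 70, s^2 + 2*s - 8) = 1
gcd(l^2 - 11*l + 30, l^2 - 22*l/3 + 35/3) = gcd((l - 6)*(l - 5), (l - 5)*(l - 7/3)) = l - 5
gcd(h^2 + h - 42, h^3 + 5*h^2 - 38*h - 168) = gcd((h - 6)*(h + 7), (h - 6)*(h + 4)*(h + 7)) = h^2 + h - 42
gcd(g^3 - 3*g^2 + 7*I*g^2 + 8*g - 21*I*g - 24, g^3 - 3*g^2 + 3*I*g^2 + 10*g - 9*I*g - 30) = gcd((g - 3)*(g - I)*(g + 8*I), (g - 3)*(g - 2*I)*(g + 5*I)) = g - 3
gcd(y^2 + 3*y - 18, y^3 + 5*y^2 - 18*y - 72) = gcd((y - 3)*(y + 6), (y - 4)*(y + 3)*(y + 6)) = y + 6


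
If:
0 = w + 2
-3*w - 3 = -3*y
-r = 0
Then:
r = 0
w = -2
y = -1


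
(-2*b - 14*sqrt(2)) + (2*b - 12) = -14*sqrt(2) - 12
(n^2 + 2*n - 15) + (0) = n^2 + 2*n - 15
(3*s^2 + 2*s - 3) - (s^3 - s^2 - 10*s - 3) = -s^3 + 4*s^2 + 12*s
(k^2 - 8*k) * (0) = 0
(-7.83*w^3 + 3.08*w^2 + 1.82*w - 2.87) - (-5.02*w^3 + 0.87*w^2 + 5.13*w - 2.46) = -2.81*w^3 + 2.21*w^2 - 3.31*w - 0.41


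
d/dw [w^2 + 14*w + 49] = 2*w + 14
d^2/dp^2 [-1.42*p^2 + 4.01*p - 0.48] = -2.84000000000000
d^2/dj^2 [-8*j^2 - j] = -16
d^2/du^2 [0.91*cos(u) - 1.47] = -0.91*cos(u)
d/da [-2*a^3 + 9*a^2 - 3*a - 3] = -6*a^2 + 18*a - 3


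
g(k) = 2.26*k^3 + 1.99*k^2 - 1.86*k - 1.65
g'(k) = 6.78*k^2 + 3.98*k - 1.86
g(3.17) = 84.44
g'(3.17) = 78.89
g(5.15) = 350.25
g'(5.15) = 198.46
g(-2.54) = -21.12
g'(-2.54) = 31.77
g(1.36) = 5.19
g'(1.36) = 16.09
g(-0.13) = -1.38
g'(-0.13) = -2.26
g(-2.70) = -26.60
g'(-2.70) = 36.82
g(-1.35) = -1.07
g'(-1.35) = 5.12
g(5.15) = 350.25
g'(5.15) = 198.46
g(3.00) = 71.70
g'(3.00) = 71.10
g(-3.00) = -39.18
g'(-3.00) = 47.22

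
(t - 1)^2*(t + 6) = t^3 + 4*t^2 - 11*t + 6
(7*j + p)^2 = 49*j^2 + 14*j*p + p^2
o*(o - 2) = o^2 - 2*o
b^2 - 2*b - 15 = (b - 5)*(b + 3)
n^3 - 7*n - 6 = (n - 3)*(n + 1)*(n + 2)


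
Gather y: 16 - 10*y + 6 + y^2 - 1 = y^2 - 10*y + 21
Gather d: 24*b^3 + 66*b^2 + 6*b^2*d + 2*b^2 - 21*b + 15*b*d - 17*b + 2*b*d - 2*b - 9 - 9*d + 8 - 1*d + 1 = 24*b^3 + 68*b^2 - 40*b + d*(6*b^2 + 17*b - 10)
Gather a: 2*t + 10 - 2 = 2*t + 8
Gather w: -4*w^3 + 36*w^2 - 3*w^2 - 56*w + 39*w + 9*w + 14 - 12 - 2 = -4*w^3 + 33*w^2 - 8*w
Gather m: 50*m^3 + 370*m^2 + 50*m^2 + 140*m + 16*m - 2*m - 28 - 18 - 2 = 50*m^3 + 420*m^2 + 154*m - 48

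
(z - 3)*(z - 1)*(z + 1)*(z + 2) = z^4 - z^3 - 7*z^2 + z + 6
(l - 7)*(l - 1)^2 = l^3 - 9*l^2 + 15*l - 7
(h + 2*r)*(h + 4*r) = h^2 + 6*h*r + 8*r^2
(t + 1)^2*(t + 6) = t^3 + 8*t^2 + 13*t + 6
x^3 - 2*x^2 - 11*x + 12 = (x - 4)*(x - 1)*(x + 3)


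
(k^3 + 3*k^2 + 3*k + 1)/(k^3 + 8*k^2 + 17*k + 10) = (k^2 + 2*k + 1)/(k^2 + 7*k + 10)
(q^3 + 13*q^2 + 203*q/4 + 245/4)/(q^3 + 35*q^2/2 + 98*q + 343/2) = (q + 5/2)/(q + 7)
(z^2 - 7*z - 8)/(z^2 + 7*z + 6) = (z - 8)/(z + 6)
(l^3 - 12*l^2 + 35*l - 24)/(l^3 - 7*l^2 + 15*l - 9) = (l - 8)/(l - 3)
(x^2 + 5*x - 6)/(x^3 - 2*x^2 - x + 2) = (x + 6)/(x^2 - x - 2)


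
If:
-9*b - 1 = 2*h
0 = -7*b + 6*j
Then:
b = 6*j/7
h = -27*j/7 - 1/2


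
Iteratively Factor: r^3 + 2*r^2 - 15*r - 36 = (r + 3)*(r^2 - r - 12) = (r + 3)^2*(r - 4)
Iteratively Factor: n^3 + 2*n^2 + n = (n)*(n^2 + 2*n + 1) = n*(n + 1)*(n + 1)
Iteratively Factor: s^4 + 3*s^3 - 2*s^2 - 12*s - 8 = (s - 2)*(s^3 + 5*s^2 + 8*s + 4) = (s - 2)*(s + 2)*(s^2 + 3*s + 2) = (s - 2)*(s + 2)^2*(s + 1)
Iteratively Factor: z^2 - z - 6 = (z + 2)*(z - 3)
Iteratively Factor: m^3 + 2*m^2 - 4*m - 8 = (m + 2)*(m^2 - 4) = (m - 2)*(m + 2)*(m + 2)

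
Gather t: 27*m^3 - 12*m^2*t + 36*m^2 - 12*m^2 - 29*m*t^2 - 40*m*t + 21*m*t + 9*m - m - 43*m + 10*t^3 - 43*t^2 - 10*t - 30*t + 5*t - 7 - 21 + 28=27*m^3 + 24*m^2 - 35*m + 10*t^3 + t^2*(-29*m - 43) + t*(-12*m^2 - 19*m - 35)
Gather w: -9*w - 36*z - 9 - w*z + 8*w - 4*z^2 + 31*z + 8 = w*(-z - 1) - 4*z^2 - 5*z - 1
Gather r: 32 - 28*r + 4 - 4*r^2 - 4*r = -4*r^2 - 32*r + 36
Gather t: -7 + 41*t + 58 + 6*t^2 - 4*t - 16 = 6*t^2 + 37*t + 35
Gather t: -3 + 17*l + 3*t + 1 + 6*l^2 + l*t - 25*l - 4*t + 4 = 6*l^2 - 8*l + t*(l - 1) + 2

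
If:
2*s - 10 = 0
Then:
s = 5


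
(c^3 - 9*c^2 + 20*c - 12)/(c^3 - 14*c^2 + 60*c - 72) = (c - 1)/(c - 6)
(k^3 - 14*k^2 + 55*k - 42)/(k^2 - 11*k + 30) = (k^2 - 8*k + 7)/(k - 5)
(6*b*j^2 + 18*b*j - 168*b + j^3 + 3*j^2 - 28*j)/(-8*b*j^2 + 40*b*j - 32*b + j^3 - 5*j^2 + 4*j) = (-6*b*j - 42*b - j^2 - 7*j)/(8*b*j - 8*b - j^2 + j)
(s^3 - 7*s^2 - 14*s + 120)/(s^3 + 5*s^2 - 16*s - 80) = (s^2 - 11*s + 30)/(s^2 + s - 20)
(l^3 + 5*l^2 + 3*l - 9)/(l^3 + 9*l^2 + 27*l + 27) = (l - 1)/(l + 3)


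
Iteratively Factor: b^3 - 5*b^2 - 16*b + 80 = (b - 4)*(b^2 - b - 20) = (b - 5)*(b - 4)*(b + 4)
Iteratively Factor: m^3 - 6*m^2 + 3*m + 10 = (m + 1)*(m^2 - 7*m + 10) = (m - 5)*(m + 1)*(m - 2)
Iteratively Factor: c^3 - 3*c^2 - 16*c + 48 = (c - 3)*(c^2 - 16) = (c - 4)*(c - 3)*(c + 4)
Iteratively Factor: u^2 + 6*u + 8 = (u + 2)*(u + 4)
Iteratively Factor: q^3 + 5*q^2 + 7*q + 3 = (q + 1)*(q^2 + 4*q + 3) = (q + 1)^2*(q + 3)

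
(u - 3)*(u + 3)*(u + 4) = u^3 + 4*u^2 - 9*u - 36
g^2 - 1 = (g - 1)*(g + 1)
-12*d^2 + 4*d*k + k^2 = (-2*d + k)*(6*d + k)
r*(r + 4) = r^2 + 4*r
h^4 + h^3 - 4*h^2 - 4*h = h*(h - 2)*(h + 1)*(h + 2)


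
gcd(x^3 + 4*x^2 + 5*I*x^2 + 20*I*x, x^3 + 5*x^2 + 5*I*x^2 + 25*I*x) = x^2 + 5*I*x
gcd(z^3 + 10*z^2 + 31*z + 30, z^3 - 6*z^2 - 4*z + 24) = z + 2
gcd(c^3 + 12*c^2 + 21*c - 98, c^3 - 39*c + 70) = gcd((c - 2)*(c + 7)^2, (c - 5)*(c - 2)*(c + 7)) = c^2 + 5*c - 14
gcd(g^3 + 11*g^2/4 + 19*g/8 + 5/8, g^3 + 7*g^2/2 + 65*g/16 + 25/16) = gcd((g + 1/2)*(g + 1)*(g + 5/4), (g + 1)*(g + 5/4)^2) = g^2 + 9*g/4 + 5/4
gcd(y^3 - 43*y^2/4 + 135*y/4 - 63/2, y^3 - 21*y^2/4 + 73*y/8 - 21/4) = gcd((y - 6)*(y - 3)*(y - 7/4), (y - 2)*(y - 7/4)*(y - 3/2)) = y - 7/4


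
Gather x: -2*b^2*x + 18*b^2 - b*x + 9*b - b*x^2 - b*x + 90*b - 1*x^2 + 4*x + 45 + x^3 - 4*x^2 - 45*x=18*b^2 + 99*b + x^3 + x^2*(-b - 5) + x*(-2*b^2 - 2*b - 41) + 45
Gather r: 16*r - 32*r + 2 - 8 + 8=2 - 16*r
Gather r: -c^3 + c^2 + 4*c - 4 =-c^3 + c^2 + 4*c - 4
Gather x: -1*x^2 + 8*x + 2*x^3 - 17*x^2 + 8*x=2*x^3 - 18*x^2 + 16*x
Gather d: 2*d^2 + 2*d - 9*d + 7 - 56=2*d^2 - 7*d - 49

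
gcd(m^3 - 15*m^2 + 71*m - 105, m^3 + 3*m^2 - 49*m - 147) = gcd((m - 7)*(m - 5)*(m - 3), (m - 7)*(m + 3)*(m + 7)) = m - 7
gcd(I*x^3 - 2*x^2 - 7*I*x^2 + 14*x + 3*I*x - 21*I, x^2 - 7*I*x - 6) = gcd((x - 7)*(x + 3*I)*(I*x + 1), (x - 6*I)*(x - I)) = x - I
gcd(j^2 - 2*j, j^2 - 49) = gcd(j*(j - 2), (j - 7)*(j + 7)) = 1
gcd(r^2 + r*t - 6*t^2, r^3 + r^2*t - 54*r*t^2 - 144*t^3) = r + 3*t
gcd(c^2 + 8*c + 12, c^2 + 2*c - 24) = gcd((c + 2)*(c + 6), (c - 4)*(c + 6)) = c + 6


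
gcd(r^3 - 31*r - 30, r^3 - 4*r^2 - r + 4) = r + 1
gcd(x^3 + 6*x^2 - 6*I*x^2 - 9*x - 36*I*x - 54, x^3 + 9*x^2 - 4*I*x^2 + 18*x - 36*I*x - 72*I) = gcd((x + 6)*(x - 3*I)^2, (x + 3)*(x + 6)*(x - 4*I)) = x + 6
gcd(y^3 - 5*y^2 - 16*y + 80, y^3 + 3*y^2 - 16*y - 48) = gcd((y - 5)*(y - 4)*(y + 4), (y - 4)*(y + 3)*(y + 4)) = y^2 - 16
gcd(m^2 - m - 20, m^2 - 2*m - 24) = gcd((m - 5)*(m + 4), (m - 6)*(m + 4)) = m + 4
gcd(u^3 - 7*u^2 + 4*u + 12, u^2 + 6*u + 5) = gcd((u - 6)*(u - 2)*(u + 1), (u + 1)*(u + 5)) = u + 1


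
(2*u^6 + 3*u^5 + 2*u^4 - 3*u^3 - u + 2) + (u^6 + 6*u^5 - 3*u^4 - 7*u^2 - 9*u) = 3*u^6 + 9*u^5 - u^4 - 3*u^3 - 7*u^2 - 10*u + 2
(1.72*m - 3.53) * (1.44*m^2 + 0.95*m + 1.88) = 2.4768*m^3 - 3.4492*m^2 - 0.1199*m - 6.6364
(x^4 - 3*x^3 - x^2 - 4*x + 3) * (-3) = -3*x^4 + 9*x^3 + 3*x^2 + 12*x - 9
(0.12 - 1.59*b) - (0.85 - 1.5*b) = -0.0900000000000001*b - 0.73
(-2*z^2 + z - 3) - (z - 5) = 2 - 2*z^2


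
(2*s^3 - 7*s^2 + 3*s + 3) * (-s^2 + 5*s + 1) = -2*s^5 + 17*s^4 - 36*s^3 + 5*s^2 + 18*s + 3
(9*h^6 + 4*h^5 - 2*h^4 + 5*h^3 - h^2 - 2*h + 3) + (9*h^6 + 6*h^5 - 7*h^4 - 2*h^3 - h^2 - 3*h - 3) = 18*h^6 + 10*h^5 - 9*h^4 + 3*h^3 - 2*h^2 - 5*h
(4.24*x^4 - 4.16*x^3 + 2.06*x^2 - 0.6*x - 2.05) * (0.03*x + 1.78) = 0.1272*x^5 + 7.4224*x^4 - 7.343*x^3 + 3.6488*x^2 - 1.1295*x - 3.649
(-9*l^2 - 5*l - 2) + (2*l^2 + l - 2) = -7*l^2 - 4*l - 4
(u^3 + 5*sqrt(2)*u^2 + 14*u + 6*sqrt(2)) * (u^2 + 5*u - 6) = u^5 + 5*u^4 + 5*sqrt(2)*u^4 + 8*u^3 + 25*sqrt(2)*u^3 - 24*sqrt(2)*u^2 + 70*u^2 - 84*u + 30*sqrt(2)*u - 36*sqrt(2)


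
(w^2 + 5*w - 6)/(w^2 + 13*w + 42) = (w - 1)/(w + 7)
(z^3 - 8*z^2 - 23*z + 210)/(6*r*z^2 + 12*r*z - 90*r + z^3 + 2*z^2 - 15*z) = (z^2 - 13*z + 42)/(6*r*z - 18*r + z^2 - 3*z)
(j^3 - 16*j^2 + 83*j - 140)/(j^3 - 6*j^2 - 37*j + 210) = (j - 4)/(j + 6)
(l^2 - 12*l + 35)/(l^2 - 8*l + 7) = (l - 5)/(l - 1)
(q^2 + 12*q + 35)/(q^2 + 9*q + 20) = (q + 7)/(q + 4)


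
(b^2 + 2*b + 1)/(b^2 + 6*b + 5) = (b + 1)/(b + 5)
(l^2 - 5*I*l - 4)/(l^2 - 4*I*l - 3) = (l - 4*I)/(l - 3*I)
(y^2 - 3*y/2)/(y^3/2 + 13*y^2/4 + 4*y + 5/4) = 2*y*(2*y - 3)/(2*y^3 + 13*y^2 + 16*y + 5)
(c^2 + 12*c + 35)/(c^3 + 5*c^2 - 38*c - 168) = (c + 5)/(c^2 - 2*c - 24)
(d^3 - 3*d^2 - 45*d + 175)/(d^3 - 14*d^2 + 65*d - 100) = (d + 7)/(d - 4)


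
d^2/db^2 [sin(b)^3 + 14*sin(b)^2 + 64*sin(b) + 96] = -9*sin(b)^3 - 56*sin(b)^2 - 58*sin(b) + 28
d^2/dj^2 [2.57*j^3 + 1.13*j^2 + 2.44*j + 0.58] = 15.42*j + 2.26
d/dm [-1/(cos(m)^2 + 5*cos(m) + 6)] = -(2*cos(m) + 5)*sin(m)/(cos(m)^2 + 5*cos(m) + 6)^2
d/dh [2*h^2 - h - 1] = 4*h - 1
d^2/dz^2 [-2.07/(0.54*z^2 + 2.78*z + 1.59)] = (1.207224*z^2 + 6.214968*z - 2.07*(1.08*z + 2.78)*(2.16*z + 5.56) + 3.554604)/(0.54*z^2 + 2.78*z + 1.59)^3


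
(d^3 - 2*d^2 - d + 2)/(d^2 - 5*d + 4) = (d^2 - d - 2)/(d - 4)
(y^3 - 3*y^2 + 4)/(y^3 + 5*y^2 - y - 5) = (y^2 - 4*y + 4)/(y^2 + 4*y - 5)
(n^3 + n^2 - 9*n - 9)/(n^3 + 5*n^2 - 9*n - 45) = (n + 1)/(n + 5)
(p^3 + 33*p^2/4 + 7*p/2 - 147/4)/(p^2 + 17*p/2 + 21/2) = (4*p^2 + 5*p - 21)/(2*(2*p + 3))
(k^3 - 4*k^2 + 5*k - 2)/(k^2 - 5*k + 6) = (k^2 - 2*k + 1)/(k - 3)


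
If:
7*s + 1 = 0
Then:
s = -1/7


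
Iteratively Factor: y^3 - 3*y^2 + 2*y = (y - 1)*(y^2 - 2*y) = y*(y - 1)*(y - 2)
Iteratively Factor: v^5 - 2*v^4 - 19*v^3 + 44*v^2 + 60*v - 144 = (v - 2)*(v^4 - 19*v^2 + 6*v + 72) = (v - 3)*(v - 2)*(v^3 + 3*v^2 - 10*v - 24) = (v - 3)^2*(v - 2)*(v^2 + 6*v + 8) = (v - 3)^2*(v - 2)*(v + 4)*(v + 2)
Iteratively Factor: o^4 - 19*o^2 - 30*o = (o)*(o^3 - 19*o - 30) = o*(o + 3)*(o^2 - 3*o - 10) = o*(o - 5)*(o + 3)*(o + 2)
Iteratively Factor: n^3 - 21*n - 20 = (n + 4)*(n^2 - 4*n - 5) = (n - 5)*(n + 4)*(n + 1)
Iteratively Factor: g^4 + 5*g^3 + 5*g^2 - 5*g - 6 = (g + 3)*(g^3 + 2*g^2 - g - 2) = (g - 1)*(g + 3)*(g^2 + 3*g + 2) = (g - 1)*(g + 1)*(g + 3)*(g + 2)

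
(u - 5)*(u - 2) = u^2 - 7*u + 10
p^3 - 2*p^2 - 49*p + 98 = (p - 7)*(p - 2)*(p + 7)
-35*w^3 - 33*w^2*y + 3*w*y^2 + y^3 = (-5*w + y)*(w + y)*(7*w + y)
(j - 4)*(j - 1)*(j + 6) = j^3 + j^2 - 26*j + 24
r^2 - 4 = (r - 2)*(r + 2)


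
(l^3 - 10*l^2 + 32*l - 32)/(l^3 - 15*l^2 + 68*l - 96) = (l^2 - 6*l + 8)/(l^2 - 11*l + 24)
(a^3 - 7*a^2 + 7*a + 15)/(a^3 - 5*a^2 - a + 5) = (a - 3)/(a - 1)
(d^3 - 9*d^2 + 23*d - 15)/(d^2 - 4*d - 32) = (-d^3 + 9*d^2 - 23*d + 15)/(-d^2 + 4*d + 32)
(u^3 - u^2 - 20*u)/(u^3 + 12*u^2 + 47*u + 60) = u*(u - 5)/(u^2 + 8*u + 15)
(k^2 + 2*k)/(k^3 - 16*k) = (k + 2)/(k^2 - 16)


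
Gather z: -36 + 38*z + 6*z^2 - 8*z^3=-8*z^3 + 6*z^2 + 38*z - 36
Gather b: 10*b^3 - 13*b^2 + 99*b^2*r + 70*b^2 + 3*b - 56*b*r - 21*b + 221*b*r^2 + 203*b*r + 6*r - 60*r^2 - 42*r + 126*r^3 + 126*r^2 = 10*b^3 + b^2*(99*r + 57) + b*(221*r^2 + 147*r - 18) + 126*r^3 + 66*r^2 - 36*r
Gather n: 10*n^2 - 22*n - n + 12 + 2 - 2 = 10*n^2 - 23*n + 12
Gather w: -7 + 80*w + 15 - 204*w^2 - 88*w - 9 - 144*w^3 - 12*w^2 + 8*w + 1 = -144*w^3 - 216*w^2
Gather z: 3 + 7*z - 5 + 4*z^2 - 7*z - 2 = 4*z^2 - 4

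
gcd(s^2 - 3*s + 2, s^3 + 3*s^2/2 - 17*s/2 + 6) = s - 1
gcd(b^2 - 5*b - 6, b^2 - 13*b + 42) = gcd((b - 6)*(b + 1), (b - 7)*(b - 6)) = b - 6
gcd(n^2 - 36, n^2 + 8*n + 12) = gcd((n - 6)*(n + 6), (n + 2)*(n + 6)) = n + 6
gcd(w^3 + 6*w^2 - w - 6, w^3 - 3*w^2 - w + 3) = w^2 - 1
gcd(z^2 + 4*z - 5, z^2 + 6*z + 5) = z + 5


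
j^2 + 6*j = j*(j + 6)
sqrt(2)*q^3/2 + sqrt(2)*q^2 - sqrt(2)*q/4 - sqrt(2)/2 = (q - sqrt(2)/2)*(q + sqrt(2)/2)*(sqrt(2)*q/2 + sqrt(2))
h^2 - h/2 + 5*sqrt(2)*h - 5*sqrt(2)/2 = (h - 1/2)*(h + 5*sqrt(2))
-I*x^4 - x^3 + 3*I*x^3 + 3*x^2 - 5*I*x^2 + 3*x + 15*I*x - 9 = (x - 3)*(x - 3*I)*(x + I)*(-I*x + 1)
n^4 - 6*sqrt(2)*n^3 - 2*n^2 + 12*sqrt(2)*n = n*(n - 6*sqrt(2))*(n - sqrt(2))*(n + sqrt(2))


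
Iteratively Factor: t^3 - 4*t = (t + 2)*(t^2 - 2*t) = t*(t + 2)*(t - 2)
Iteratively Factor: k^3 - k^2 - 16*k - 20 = (k + 2)*(k^2 - 3*k - 10) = (k + 2)^2*(k - 5)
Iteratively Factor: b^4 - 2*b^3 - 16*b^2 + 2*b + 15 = (b - 5)*(b^3 + 3*b^2 - b - 3) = (b - 5)*(b - 1)*(b^2 + 4*b + 3) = (b - 5)*(b - 1)*(b + 3)*(b + 1)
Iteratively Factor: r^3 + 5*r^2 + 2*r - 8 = (r + 4)*(r^2 + r - 2) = (r - 1)*(r + 4)*(r + 2)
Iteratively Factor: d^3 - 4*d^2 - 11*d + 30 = (d - 5)*(d^2 + d - 6) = (d - 5)*(d - 2)*(d + 3)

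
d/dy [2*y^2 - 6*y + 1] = 4*y - 6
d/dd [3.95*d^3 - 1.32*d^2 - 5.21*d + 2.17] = 11.85*d^2 - 2.64*d - 5.21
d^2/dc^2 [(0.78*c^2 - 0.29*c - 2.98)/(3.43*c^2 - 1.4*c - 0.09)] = (1.4210854715202e-14*c^4 + 0.667477999999996*c^3 - 208.911696*c^2 + 85.322622*c - 13.435736)/(40.353607*c^6 - 49.41258*c^5 + 16.991877*c^4 - 0.150919999999999*c^3 - 0.445851*c^2 - 0.03402*c - 0.000729)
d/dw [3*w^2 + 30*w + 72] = 6*w + 30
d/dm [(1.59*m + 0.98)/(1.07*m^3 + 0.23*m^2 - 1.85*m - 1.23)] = (1.7013*m^3 + 0.3657*m^2 - 2.9415*m - (1.59*m + 0.98)*(3.21*m^2 + 0.46*m - 1.85) - 1.9557)/(1.07*m^3 + 0.23*m^2 - 1.85*m - 1.23)^2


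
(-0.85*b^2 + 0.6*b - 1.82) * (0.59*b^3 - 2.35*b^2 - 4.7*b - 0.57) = -0.5015*b^5 + 2.3515*b^4 + 1.5112*b^3 + 1.9415*b^2 + 8.212*b + 1.0374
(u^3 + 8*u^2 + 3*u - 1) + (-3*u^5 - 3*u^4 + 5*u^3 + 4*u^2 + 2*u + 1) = -3*u^5 - 3*u^4 + 6*u^3 + 12*u^2 + 5*u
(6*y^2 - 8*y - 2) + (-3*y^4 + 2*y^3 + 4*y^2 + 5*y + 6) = -3*y^4 + 2*y^3 + 10*y^2 - 3*y + 4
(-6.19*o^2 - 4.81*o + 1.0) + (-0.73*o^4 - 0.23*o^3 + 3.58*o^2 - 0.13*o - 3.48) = -0.73*o^4 - 0.23*o^3 - 2.61*o^2 - 4.94*o - 2.48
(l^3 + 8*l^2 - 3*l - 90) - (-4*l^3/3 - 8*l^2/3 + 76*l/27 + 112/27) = 7*l^3/3 + 32*l^2/3 - 157*l/27 - 2542/27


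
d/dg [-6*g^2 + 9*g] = 9 - 12*g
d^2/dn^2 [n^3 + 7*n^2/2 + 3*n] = 6*n + 7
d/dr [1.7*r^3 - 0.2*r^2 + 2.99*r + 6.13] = 5.1*r^2 - 0.4*r + 2.99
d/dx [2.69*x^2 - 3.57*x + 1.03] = 5.38*x - 3.57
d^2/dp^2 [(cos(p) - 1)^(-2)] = 2*(-cos(p) - cos(2*p) + 2)/(cos(p) - 1)^4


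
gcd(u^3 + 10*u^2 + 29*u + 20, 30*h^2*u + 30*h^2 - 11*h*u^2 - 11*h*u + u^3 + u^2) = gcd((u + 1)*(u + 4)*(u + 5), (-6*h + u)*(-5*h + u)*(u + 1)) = u + 1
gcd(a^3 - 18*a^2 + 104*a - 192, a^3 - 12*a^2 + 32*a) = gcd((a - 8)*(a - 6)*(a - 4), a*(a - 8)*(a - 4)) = a^2 - 12*a + 32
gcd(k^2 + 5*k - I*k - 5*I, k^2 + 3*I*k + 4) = k - I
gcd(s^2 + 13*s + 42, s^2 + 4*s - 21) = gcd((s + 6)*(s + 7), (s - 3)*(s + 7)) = s + 7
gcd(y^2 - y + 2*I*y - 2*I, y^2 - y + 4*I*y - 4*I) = y - 1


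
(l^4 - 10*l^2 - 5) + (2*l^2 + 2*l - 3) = l^4 - 8*l^2 + 2*l - 8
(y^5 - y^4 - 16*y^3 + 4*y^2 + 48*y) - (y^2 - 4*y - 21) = y^5 - y^4 - 16*y^3 + 3*y^2 + 52*y + 21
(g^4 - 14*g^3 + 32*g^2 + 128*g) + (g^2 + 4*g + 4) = g^4 - 14*g^3 + 33*g^2 + 132*g + 4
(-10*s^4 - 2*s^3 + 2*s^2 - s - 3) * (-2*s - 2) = 20*s^5 + 24*s^4 - 2*s^2 + 8*s + 6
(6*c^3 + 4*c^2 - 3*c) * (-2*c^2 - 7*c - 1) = -12*c^5 - 50*c^4 - 28*c^3 + 17*c^2 + 3*c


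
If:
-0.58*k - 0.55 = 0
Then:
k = -0.95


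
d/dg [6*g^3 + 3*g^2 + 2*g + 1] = 18*g^2 + 6*g + 2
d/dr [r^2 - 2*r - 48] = 2*r - 2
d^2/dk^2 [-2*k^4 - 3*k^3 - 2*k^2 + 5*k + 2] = -24*k^2 - 18*k - 4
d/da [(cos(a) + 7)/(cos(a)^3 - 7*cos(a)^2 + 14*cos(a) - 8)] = (-193*cos(a)/2 + 7*cos(2*a) + cos(3*a)/2 + 113)*sin(a)/(cos(a)^3 - 7*cos(a)^2 + 14*cos(a) - 8)^2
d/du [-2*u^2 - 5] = -4*u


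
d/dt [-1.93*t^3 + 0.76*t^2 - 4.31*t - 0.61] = -5.79*t^2 + 1.52*t - 4.31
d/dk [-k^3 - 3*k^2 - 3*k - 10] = -3*k^2 - 6*k - 3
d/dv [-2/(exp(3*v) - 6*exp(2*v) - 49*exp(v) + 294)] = (6*exp(2*v) - 24*exp(v) - 98)*exp(v)/(exp(3*v) - 6*exp(2*v) - 49*exp(v) + 294)^2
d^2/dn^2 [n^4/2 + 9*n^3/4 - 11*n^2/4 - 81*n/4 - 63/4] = 6*n^2 + 27*n/2 - 11/2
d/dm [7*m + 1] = 7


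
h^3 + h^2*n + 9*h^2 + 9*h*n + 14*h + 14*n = (h + 2)*(h + 7)*(h + n)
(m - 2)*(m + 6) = m^2 + 4*m - 12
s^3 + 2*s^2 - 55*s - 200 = (s - 8)*(s + 5)^2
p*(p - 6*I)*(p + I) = p^3 - 5*I*p^2 + 6*p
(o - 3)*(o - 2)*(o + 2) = o^3 - 3*o^2 - 4*o + 12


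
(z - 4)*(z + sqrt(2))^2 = z^3 - 4*z^2 + 2*sqrt(2)*z^2 - 8*sqrt(2)*z + 2*z - 8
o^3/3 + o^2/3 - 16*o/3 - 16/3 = (o/3 + 1/3)*(o - 4)*(o + 4)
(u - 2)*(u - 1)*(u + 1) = u^3 - 2*u^2 - u + 2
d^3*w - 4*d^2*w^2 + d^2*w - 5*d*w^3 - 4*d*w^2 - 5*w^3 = (d - 5*w)*(d + w)*(d*w + w)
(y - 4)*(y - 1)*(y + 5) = y^3 - 21*y + 20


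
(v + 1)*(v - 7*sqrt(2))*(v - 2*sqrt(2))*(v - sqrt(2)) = v^4 - 10*sqrt(2)*v^3 + v^3 - 10*sqrt(2)*v^2 + 46*v^2 - 28*sqrt(2)*v + 46*v - 28*sqrt(2)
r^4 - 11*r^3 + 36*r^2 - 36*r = r*(r - 6)*(r - 3)*(r - 2)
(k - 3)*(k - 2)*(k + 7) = k^3 + 2*k^2 - 29*k + 42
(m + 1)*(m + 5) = m^2 + 6*m + 5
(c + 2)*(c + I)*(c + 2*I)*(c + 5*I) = c^4 + 2*c^3 + 8*I*c^3 - 17*c^2 + 16*I*c^2 - 34*c - 10*I*c - 20*I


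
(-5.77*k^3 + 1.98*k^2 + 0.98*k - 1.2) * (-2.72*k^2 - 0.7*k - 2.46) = 15.6944*k^5 - 1.3466*k^4 + 10.1426*k^3 - 2.2928*k^2 - 1.5708*k + 2.952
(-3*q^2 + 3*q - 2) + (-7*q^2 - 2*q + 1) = -10*q^2 + q - 1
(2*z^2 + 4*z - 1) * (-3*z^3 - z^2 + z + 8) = -6*z^5 - 14*z^4 + z^3 + 21*z^2 + 31*z - 8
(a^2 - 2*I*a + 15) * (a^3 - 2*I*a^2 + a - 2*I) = a^5 - 4*I*a^4 + 12*a^3 - 34*I*a^2 + 11*a - 30*I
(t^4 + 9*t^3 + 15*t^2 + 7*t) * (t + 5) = t^5 + 14*t^4 + 60*t^3 + 82*t^2 + 35*t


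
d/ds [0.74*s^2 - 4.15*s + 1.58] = 1.48*s - 4.15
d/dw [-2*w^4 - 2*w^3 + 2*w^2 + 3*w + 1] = -8*w^3 - 6*w^2 + 4*w + 3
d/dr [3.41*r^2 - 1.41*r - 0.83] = 6.82*r - 1.41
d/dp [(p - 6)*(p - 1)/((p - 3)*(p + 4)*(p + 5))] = (-p^4 + 14*p^3 + 17*p^2 - 192*p + 462)/(p^6 + 12*p^5 + 22*p^4 - 204*p^3 - 671*p^2 + 840*p + 3600)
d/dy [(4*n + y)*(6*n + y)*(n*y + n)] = n*(24*n^2 + 20*n*y + 10*n + 3*y^2 + 2*y)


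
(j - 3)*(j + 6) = j^2 + 3*j - 18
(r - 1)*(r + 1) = r^2 - 1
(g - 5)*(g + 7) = g^2 + 2*g - 35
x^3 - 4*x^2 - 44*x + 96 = (x - 8)*(x - 2)*(x + 6)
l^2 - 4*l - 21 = (l - 7)*(l + 3)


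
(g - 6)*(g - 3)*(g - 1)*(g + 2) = g^4 - 8*g^3 + 7*g^2 + 36*g - 36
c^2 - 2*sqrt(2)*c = c*(c - 2*sqrt(2))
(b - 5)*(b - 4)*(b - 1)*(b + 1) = b^4 - 9*b^3 + 19*b^2 + 9*b - 20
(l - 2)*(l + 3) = l^2 + l - 6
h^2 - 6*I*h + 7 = (h - 7*I)*(h + I)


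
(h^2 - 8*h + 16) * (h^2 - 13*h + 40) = h^4 - 21*h^3 + 160*h^2 - 528*h + 640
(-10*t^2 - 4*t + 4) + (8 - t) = -10*t^2 - 5*t + 12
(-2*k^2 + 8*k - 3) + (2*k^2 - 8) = 8*k - 11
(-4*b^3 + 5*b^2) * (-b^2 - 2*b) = 4*b^5 + 3*b^4 - 10*b^3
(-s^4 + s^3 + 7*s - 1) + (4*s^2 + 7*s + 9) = -s^4 + s^3 + 4*s^2 + 14*s + 8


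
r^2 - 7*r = r*(r - 7)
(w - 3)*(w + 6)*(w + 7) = w^3 + 10*w^2 + 3*w - 126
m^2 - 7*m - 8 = (m - 8)*(m + 1)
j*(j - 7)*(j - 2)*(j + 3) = j^4 - 6*j^3 - 13*j^2 + 42*j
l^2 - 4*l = l*(l - 4)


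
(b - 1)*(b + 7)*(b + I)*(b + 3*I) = b^4 + 6*b^3 + 4*I*b^3 - 10*b^2 + 24*I*b^2 - 18*b - 28*I*b + 21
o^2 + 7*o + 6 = (o + 1)*(o + 6)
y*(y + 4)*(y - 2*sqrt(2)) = y^3 - 2*sqrt(2)*y^2 + 4*y^2 - 8*sqrt(2)*y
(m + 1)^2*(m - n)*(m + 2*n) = m^4 + m^3*n + 2*m^3 - 2*m^2*n^2 + 2*m^2*n + m^2 - 4*m*n^2 + m*n - 2*n^2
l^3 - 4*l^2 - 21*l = l*(l - 7)*(l + 3)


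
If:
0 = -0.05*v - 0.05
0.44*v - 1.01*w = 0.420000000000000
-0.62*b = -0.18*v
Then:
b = -0.29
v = -1.00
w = -0.85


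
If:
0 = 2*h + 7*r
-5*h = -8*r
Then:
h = 0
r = 0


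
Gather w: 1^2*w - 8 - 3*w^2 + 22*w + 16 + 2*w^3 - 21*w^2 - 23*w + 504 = 2*w^3 - 24*w^2 + 512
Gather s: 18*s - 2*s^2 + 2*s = -2*s^2 + 20*s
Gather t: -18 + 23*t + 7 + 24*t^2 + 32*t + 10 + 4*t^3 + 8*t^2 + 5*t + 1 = 4*t^3 + 32*t^2 + 60*t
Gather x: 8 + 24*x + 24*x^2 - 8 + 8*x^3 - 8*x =8*x^3 + 24*x^2 + 16*x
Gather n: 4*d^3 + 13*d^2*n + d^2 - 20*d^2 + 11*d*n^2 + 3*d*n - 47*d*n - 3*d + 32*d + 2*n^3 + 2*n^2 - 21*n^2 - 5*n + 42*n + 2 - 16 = 4*d^3 - 19*d^2 + 29*d + 2*n^3 + n^2*(11*d - 19) + n*(13*d^2 - 44*d + 37) - 14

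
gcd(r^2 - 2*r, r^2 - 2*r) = r^2 - 2*r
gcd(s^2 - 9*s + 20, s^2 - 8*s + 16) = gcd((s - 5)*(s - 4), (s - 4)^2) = s - 4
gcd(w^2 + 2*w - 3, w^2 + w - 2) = w - 1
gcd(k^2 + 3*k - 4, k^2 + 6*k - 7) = k - 1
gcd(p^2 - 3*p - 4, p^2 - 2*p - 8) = p - 4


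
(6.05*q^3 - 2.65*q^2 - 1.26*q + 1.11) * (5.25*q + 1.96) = 31.7625*q^4 - 2.0545*q^3 - 11.809*q^2 + 3.3579*q + 2.1756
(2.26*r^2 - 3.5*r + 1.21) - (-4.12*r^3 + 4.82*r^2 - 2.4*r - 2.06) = 4.12*r^3 - 2.56*r^2 - 1.1*r + 3.27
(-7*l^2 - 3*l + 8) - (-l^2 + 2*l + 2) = -6*l^2 - 5*l + 6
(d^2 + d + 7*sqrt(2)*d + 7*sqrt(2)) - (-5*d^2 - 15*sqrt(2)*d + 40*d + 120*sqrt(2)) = 6*d^2 - 39*d + 22*sqrt(2)*d - 113*sqrt(2)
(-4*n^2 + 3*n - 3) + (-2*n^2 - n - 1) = -6*n^2 + 2*n - 4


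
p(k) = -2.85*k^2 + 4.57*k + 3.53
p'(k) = 4.57 - 5.7*k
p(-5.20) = -97.30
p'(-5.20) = 34.21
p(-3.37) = -44.24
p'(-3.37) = 23.78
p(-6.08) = -129.61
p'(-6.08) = 39.23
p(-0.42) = 1.11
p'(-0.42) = 6.96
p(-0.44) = 0.97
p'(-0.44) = 7.08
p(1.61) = 3.50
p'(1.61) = -4.61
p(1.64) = 3.36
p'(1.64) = -4.78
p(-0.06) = 3.25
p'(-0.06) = 4.91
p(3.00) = -8.41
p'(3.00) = -12.53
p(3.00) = -8.41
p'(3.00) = -12.53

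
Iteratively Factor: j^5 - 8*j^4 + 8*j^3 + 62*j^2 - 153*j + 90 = (j - 1)*(j^4 - 7*j^3 + j^2 + 63*j - 90) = (j - 3)*(j - 1)*(j^3 - 4*j^2 - 11*j + 30) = (j - 3)*(j - 1)*(j + 3)*(j^2 - 7*j + 10) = (j - 3)*(j - 2)*(j - 1)*(j + 3)*(j - 5)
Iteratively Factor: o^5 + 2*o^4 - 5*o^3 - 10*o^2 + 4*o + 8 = (o + 2)*(o^4 - 5*o^2 + 4) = (o - 2)*(o + 2)*(o^3 + 2*o^2 - o - 2) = (o - 2)*(o + 1)*(o + 2)*(o^2 + o - 2) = (o - 2)*(o + 1)*(o + 2)^2*(o - 1)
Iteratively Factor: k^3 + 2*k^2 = (k + 2)*(k^2) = k*(k + 2)*(k)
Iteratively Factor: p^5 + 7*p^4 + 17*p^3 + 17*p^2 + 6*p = (p)*(p^4 + 7*p^3 + 17*p^2 + 17*p + 6) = p*(p + 1)*(p^3 + 6*p^2 + 11*p + 6) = p*(p + 1)^2*(p^2 + 5*p + 6) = p*(p + 1)^2*(p + 3)*(p + 2)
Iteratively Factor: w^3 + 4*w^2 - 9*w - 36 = (w + 3)*(w^2 + w - 12) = (w - 3)*(w + 3)*(w + 4)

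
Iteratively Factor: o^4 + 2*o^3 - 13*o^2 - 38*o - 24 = (o - 4)*(o^3 + 6*o^2 + 11*o + 6) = (o - 4)*(o + 1)*(o^2 + 5*o + 6) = (o - 4)*(o + 1)*(o + 3)*(o + 2)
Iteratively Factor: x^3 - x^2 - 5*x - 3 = (x + 1)*(x^2 - 2*x - 3) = (x + 1)^2*(x - 3)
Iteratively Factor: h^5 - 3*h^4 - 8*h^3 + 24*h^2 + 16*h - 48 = (h - 3)*(h^4 - 8*h^2 + 16) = (h - 3)*(h + 2)*(h^3 - 2*h^2 - 4*h + 8) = (h - 3)*(h - 2)*(h + 2)*(h^2 - 4) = (h - 3)*(h - 2)^2*(h + 2)*(h + 2)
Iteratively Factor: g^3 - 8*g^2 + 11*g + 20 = (g + 1)*(g^2 - 9*g + 20) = (g - 5)*(g + 1)*(g - 4)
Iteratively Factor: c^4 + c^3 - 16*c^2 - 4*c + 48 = (c - 2)*(c^3 + 3*c^2 - 10*c - 24) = (c - 3)*(c - 2)*(c^2 + 6*c + 8) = (c - 3)*(c - 2)*(c + 2)*(c + 4)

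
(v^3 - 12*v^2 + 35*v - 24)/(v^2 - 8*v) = v - 4 + 3/v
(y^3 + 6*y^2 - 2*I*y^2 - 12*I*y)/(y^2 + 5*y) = (y^2 + 2*y*(3 - I) - 12*I)/(y + 5)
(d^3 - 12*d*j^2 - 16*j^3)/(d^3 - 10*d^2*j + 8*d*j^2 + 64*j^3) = (d + 2*j)/(d - 8*j)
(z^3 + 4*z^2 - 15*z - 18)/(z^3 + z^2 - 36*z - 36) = (z - 3)/(z - 6)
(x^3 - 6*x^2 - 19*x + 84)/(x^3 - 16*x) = (x^2 - 10*x + 21)/(x*(x - 4))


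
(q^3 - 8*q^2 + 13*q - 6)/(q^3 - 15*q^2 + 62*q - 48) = (q - 1)/(q - 8)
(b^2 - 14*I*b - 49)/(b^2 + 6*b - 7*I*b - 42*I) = (b - 7*I)/(b + 6)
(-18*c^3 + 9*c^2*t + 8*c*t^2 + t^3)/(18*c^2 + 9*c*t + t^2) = -c + t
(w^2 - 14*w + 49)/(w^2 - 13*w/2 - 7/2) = 2*(w - 7)/(2*w + 1)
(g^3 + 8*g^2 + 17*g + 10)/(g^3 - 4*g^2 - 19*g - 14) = (g + 5)/(g - 7)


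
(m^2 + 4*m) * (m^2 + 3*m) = m^4 + 7*m^3 + 12*m^2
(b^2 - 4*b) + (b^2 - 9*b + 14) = 2*b^2 - 13*b + 14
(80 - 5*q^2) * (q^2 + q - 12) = -5*q^4 - 5*q^3 + 140*q^2 + 80*q - 960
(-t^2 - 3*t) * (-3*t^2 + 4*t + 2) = 3*t^4 + 5*t^3 - 14*t^2 - 6*t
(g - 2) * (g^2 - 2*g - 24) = g^3 - 4*g^2 - 20*g + 48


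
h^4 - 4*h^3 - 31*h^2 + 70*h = h*(h - 7)*(h - 2)*(h + 5)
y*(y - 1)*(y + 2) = y^3 + y^2 - 2*y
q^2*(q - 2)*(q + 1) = q^4 - q^3 - 2*q^2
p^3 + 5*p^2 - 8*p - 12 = (p - 2)*(p + 1)*(p + 6)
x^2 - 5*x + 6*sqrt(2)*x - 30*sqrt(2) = (x - 5)*(x + 6*sqrt(2))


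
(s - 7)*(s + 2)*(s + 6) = s^3 + s^2 - 44*s - 84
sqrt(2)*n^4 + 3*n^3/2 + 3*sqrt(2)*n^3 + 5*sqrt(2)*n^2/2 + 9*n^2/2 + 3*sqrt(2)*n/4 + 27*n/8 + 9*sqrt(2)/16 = (n + 3/2)^2*(n + sqrt(2)/2)*(sqrt(2)*n + 1/2)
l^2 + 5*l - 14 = (l - 2)*(l + 7)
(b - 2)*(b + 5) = b^2 + 3*b - 10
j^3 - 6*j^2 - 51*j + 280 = (j - 8)*(j - 5)*(j + 7)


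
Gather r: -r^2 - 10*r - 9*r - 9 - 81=-r^2 - 19*r - 90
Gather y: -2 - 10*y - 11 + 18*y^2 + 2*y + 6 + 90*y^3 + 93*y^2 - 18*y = 90*y^3 + 111*y^2 - 26*y - 7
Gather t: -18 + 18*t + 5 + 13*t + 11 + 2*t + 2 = 33*t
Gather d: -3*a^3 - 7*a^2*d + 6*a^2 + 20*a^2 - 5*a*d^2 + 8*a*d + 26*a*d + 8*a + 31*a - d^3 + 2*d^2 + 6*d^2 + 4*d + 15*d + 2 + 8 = -3*a^3 + 26*a^2 + 39*a - d^3 + d^2*(8 - 5*a) + d*(-7*a^2 + 34*a + 19) + 10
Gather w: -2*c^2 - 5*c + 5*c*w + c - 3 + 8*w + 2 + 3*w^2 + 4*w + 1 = -2*c^2 - 4*c + 3*w^2 + w*(5*c + 12)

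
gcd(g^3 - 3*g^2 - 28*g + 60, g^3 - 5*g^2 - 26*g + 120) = g^2 - g - 30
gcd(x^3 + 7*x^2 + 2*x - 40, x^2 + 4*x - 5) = x + 5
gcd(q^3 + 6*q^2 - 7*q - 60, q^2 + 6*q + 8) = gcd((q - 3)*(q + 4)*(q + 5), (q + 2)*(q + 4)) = q + 4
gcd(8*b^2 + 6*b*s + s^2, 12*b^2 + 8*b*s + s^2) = 2*b + s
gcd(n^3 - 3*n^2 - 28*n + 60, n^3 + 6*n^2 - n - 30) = n^2 + 3*n - 10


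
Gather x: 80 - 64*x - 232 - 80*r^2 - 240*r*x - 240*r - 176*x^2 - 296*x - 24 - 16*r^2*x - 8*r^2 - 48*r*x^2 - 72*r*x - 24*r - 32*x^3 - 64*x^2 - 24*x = -88*r^2 - 264*r - 32*x^3 + x^2*(-48*r - 240) + x*(-16*r^2 - 312*r - 384) - 176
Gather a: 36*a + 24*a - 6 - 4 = 60*a - 10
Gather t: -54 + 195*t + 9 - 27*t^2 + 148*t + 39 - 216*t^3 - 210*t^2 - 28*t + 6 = -216*t^3 - 237*t^2 + 315*t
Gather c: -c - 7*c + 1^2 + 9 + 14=24 - 8*c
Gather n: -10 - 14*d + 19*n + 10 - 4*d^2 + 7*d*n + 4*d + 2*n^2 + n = -4*d^2 - 10*d + 2*n^2 + n*(7*d + 20)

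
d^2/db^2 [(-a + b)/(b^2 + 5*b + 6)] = 2*(-(a - b)*(2*b + 5)^2 + (a - 3*b - 5)*(b^2 + 5*b + 6))/(b^2 + 5*b + 6)^3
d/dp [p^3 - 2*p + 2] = 3*p^2 - 2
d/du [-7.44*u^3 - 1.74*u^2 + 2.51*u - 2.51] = -22.32*u^2 - 3.48*u + 2.51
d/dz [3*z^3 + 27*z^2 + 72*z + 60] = 9*z^2 + 54*z + 72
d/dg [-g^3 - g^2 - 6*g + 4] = -3*g^2 - 2*g - 6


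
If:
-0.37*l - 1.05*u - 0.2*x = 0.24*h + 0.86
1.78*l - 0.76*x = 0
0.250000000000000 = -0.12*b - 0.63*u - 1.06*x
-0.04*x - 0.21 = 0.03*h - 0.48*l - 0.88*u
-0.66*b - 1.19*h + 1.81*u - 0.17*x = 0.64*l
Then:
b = 7.79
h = -3.24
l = -0.57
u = 0.38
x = -1.34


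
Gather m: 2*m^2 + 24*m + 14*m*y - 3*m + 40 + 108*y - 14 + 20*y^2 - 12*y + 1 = 2*m^2 + m*(14*y + 21) + 20*y^2 + 96*y + 27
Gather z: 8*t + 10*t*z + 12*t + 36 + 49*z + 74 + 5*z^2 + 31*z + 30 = 20*t + 5*z^2 + z*(10*t + 80) + 140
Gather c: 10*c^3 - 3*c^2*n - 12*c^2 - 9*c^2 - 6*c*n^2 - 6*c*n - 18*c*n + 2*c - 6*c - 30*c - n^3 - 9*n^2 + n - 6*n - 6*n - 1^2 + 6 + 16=10*c^3 + c^2*(-3*n - 21) + c*(-6*n^2 - 24*n - 34) - n^3 - 9*n^2 - 11*n + 21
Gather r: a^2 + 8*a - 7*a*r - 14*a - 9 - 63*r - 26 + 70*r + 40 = a^2 - 6*a + r*(7 - 7*a) + 5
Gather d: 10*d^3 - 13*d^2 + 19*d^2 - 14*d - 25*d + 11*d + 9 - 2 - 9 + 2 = 10*d^3 + 6*d^2 - 28*d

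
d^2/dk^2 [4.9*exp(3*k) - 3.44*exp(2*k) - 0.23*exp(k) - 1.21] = (44.1*exp(2*k) - 13.76*exp(k) - 0.23)*exp(k)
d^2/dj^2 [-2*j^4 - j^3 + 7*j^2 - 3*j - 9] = -24*j^2 - 6*j + 14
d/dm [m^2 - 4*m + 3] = 2*m - 4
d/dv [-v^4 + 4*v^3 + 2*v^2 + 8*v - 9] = -4*v^3 + 12*v^2 + 4*v + 8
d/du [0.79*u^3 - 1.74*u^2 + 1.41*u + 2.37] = 2.37*u^2 - 3.48*u + 1.41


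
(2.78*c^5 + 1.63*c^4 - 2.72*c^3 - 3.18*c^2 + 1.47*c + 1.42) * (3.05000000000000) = 8.479*c^5 + 4.9715*c^4 - 8.296*c^3 - 9.699*c^2 + 4.4835*c + 4.331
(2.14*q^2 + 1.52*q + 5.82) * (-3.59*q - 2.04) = -7.6826*q^3 - 9.8224*q^2 - 23.9946*q - 11.8728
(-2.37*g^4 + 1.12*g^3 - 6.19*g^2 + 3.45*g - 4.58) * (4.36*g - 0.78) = -10.3332*g^5 + 6.7318*g^4 - 27.862*g^3 + 19.8702*g^2 - 22.6598*g + 3.5724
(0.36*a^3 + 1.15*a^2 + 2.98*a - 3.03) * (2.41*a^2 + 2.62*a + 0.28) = 0.8676*a^5 + 3.7147*a^4 + 10.2956*a^3 + 0.8273*a^2 - 7.1042*a - 0.8484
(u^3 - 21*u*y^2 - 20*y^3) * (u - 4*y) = u^4 - 4*u^3*y - 21*u^2*y^2 + 64*u*y^3 + 80*y^4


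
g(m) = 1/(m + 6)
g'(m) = -1/(m + 6)^2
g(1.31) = 0.14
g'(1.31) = -0.02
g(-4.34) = 0.60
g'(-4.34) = -0.36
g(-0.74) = 0.19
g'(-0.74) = -0.04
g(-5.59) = 2.44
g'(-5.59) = -5.95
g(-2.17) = 0.26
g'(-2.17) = -0.07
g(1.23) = 0.14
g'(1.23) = -0.02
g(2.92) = 0.11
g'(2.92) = -0.01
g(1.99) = 0.13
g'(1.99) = -0.02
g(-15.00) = -0.11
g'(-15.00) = -0.01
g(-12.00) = -0.17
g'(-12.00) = -0.03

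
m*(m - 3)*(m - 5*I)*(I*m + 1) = I*m^4 + 6*m^3 - 3*I*m^3 - 18*m^2 - 5*I*m^2 + 15*I*m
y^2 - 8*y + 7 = (y - 7)*(y - 1)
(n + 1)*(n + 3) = n^2 + 4*n + 3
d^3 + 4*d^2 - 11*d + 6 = (d - 1)^2*(d + 6)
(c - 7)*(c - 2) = c^2 - 9*c + 14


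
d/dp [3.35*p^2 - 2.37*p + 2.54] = 6.7*p - 2.37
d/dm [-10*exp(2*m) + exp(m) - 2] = (1 - 20*exp(m))*exp(m)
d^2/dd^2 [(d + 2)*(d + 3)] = 2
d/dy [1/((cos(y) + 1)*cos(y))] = (sin(y)/cos(y)^2 + 2*tan(y))/(cos(y) + 1)^2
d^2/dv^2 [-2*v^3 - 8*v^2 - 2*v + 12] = -12*v - 16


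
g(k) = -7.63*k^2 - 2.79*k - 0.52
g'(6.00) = -94.35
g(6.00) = -291.94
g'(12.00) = -185.91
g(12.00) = -1132.72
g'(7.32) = -114.49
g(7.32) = -429.78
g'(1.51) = -25.83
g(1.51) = -22.13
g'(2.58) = -42.16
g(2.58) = -58.51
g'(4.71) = -74.66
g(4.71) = -182.93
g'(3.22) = -51.93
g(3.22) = -88.61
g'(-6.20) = 91.82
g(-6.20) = -276.52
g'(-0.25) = 1.02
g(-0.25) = -0.30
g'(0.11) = -4.47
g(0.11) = -0.92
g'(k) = -15.26*k - 2.79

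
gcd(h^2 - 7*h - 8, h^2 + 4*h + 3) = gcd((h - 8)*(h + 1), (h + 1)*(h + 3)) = h + 1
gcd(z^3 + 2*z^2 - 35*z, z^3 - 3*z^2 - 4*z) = z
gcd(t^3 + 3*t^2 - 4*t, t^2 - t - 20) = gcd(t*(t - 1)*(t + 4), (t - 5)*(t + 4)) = t + 4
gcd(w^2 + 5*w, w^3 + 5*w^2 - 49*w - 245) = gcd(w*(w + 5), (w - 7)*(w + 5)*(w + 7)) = w + 5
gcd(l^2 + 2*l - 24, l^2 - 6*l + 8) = l - 4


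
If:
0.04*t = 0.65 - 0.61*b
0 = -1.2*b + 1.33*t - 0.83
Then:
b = 0.97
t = 1.50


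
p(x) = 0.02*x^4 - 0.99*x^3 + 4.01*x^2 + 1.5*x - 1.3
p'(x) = 0.08*x^3 - 2.97*x^2 + 8.02*x + 1.5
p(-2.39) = 32.19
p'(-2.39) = -35.72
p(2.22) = 11.45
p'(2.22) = 5.54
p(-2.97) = 57.11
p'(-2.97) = -50.61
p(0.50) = 0.33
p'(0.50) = 4.78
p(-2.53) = 37.42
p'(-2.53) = -39.10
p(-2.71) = 44.87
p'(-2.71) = -43.64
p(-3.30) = 75.37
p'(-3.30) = -60.18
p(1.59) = 7.37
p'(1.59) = 7.06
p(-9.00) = 1162.94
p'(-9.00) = -369.57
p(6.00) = -35.86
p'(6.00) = -40.02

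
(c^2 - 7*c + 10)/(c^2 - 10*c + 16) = (c - 5)/(c - 8)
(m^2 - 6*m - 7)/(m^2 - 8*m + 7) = (m + 1)/(m - 1)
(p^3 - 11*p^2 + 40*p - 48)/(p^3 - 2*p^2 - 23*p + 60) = (p - 4)/(p + 5)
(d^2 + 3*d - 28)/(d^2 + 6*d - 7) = (d - 4)/(d - 1)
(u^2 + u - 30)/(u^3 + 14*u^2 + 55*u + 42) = (u - 5)/(u^2 + 8*u + 7)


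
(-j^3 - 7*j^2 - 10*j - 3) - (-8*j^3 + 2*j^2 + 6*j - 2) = 7*j^3 - 9*j^2 - 16*j - 1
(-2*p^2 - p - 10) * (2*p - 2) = -4*p^3 + 2*p^2 - 18*p + 20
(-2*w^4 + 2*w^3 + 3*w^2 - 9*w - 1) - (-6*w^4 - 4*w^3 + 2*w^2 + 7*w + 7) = 4*w^4 + 6*w^3 + w^2 - 16*w - 8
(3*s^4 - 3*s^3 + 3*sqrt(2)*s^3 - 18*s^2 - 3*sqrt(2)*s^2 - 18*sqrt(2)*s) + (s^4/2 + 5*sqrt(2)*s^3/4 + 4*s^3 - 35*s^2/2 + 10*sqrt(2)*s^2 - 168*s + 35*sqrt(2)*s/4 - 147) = 7*s^4/2 + s^3 + 17*sqrt(2)*s^3/4 - 71*s^2/2 + 7*sqrt(2)*s^2 - 168*s - 37*sqrt(2)*s/4 - 147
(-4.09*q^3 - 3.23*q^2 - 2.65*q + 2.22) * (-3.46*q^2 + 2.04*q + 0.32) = 14.1514*q^5 + 2.8322*q^4 + 1.271*q^3 - 14.1208*q^2 + 3.6808*q + 0.7104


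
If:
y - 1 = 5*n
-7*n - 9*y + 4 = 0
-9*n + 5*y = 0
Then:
No Solution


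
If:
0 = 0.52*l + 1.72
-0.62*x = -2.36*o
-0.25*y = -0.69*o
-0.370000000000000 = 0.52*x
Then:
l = -3.31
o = -0.19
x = -0.71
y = -0.52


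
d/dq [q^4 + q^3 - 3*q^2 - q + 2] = 4*q^3 + 3*q^2 - 6*q - 1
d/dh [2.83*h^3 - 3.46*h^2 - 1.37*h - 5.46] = 8.49*h^2 - 6.92*h - 1.37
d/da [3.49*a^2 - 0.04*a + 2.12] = 6.98*a - 0.04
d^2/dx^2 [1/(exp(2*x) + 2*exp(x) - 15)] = 2*(4*(exp(x) + 1)^2*exp(x) - (2*exp(x) + 1)*(exp(2*x) + 2*exp(x) - 15))*exp(x)/(exp(2*x) + 2*exp(x) - 15)^3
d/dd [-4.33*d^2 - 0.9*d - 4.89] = -8.66*d - 0.9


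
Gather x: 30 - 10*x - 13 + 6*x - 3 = 14 - 4*x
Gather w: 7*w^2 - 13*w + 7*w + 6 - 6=7*w^2 - 6*w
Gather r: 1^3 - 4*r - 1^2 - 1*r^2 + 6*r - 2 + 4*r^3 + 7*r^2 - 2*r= 4*r^3 + 6*r^2 - 2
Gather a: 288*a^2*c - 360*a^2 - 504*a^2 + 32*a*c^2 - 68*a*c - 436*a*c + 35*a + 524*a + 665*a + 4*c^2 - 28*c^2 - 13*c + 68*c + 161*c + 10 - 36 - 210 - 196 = a^2*(288*c - 864) + a*(32*c^2 - 504*c + 1224) - 24*c^2 + 216*c - 432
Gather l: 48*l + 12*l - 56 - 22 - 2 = 60*l - 80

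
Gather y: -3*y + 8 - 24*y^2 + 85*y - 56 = -24*y^2 + 82*y - 48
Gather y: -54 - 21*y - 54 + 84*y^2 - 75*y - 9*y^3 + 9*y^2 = -9*y^3 + 93*y^2 - 96*y - 108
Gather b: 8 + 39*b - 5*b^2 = -5*b^2 + 39*b + 8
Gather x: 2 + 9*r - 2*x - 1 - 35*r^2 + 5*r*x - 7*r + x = -35*r^2 + 2*r + x*(5*r - 1) + 1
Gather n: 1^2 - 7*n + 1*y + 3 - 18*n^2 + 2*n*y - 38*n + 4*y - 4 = -18*n^2 + n*(2*y - 45) + 5*y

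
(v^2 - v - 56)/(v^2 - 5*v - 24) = (v + 7)/(v + 3)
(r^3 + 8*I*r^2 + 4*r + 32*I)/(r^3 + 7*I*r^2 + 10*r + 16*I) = (r + 2*I)/(r + I)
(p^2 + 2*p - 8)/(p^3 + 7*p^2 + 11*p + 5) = (p^2 + 2*p - 8)/(p^3 + 7*p^2 + 11*p + 5)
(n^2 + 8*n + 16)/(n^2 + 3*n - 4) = (n + 4)/(n - 1)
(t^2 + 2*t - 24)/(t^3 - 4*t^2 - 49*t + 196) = (t + 6)/(t^2 - 49)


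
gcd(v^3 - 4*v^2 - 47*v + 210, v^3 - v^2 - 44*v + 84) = v^2 + v - 42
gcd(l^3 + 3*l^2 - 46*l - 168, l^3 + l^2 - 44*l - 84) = l^2 - l - 42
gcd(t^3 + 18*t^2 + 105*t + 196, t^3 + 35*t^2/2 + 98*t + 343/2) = t^2 + 14*t + 49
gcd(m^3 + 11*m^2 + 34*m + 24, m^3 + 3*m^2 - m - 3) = m + 1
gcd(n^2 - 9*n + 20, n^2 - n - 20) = n - 5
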